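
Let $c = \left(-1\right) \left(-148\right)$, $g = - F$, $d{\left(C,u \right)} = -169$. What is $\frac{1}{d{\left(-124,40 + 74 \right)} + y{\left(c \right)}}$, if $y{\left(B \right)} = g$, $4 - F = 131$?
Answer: $- \frac{1}{42} \approx -0.02381$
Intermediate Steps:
$F = -127$ ($F = 4 - 131 = -127$)
$g = 127$ ($g = \left(-1\right) \left(-127\right) = 127$)
$c = 148$
$y{\left(B \right)} = 127$
$\frac{1}{d{\left(-124,40 + 74 \right)} + y{\left(c \right)}} = \frac{1}{-169 + 127} = \frac{1}{-42} = - \frac{1}{42}$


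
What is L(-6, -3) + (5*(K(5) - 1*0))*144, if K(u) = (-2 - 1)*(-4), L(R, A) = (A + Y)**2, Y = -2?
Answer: 8665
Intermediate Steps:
L(R, A) = (-2 + A)**2 (L(R, A) = (A - 2)**2 = (-2 + A)**2)
K(u) = 12 (K(u) = -3*(-4) = 12)
L(-6, -3) + (5*(K(5) - 1*0))*144 = (-2 - 3)**2 + (5*(12 - 1*0))*144 = (-5)**2 + (5*(12 + 0))*144 = 25 + (5*12)*144 = 25 + 60*144 = 25 + 8640 = 8665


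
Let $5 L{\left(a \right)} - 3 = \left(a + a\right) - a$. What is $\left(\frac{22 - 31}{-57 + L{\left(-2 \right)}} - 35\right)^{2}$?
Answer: $\frac{97911025}{80656} \approx 1213.9$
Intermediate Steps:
$L{\left(a \right)} = \frac{3}{5} + \frac{a}{5}$ ($L{\left(a \right)} = \frac{3}{5} + \frac{\left(a + a\right) - a}{5} = \frac{3}{5} + \frac{2 a - a}{5} = \frac{3}{5} + \frac{a}{5}$)
$\left(\frac{22 - 31}{-57 + L{\left(-2 \right)}} - 35\right)^{2} = \left(\frac{22 - 31}{-57 + \left(\frac{3}{5} + \frac{1}{5} \left(-2\right)\right)} - 35\right)^{2} = \left(- \frac{9}{-57 + \left(\frac{3}{5} - \frac{2}{5}\right)} - 35\right)^{2} = \left(- \frac{9}{-57 + \frac{1}{5}} - 35\right)^{2} = \left(- \frac{9}{- \frac{284}{5}} - 35\right)^{2} = \left(\left(-9\right) \left(- \frac{5}{284}\right) - 35\right)^{2} = \left(\frac{45}{284} - 35\right)^{2} = \left(- \frac{9895}{284}\right)^{2} = \frac{97911025}{80656}$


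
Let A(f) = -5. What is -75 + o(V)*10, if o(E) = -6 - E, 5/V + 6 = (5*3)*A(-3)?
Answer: -10885/81 ≈ -134.38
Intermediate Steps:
V = -5/81 (V = 5/(-6 + (5*3)*(-5)) = 5/(-6 + 15*(-5)) = 5/(-6 - 75) = 5/(-81) = 5*(-1/81) = -5/81 ≈ -0.061728)
-75 + o(V)*10 = -75 + (-6 - 1*(-5/81))*10 = -75 + (-6 + 5/81)*10 = -75 - 481/81*10 = -75 - 4810/81 = -10885/81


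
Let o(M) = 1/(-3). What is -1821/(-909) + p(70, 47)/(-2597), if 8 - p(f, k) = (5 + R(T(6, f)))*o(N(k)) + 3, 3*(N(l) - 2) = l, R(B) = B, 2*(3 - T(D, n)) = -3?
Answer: 64241/32118 ≈ 2.0002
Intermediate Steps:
T(D, n) = 9/2 (T(D, n) = 3 - ½*(-3) = 3 + 3/2 = 9/2)
N(l) = 2 + l/3
o(M) = -⅓
p(f, k) = 49/6 (p(f, k) = 8 - ((5 + 9/2)*(-⅓) + 3) = 8 - ((19/2)*(-⅓) + 3) = 8 - (-19/6 + 3) = 8 - 1*(-⅙) = 8 + ⅙ = 49/6)
-1821/(-909) + p(70, 47)/(-2597) = -1821/(-909) + (49/6)/(-2597) = -1821*(-1/909) + (49/6)*(-1/2597) = 607/303 - 1/318 = 64241/32118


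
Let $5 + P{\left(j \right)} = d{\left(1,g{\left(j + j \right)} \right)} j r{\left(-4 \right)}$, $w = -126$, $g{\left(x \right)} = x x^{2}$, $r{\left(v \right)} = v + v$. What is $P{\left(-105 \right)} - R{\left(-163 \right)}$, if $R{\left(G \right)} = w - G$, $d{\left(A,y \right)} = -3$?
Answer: $-2562$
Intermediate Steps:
$r{\left(v \right)} = 2 v$
$g{\left(x \right)} = x^{3}$
$R{\left(G \right)} = -126 - G$
$P{\left(j \right)} = -5 + 24 j$ ($P{\left(j \right)} = -5 + - 3 j 2 \left(-4\right) = -5 + - 3 j \left(-8\right) = -5 + 24 j$)
$P{\left(-105 \right)} - R{\left(-163 \right)} = \left(-5 + 24 \left(-105\right)\right) - \left(-126 - -163\right) = \left(-5 - 2520\right) - \left(-126 + 163\right) = -2525 - 37 = -2562$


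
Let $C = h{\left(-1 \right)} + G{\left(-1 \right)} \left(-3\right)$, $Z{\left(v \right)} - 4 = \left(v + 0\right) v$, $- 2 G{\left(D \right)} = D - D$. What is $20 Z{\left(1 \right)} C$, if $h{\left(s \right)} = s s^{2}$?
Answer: $-100$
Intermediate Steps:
$G{\left(D \right)} = 0$ ($G{\left(D \right)} = - \frac{D - D}{2} = \left(- \frac{1}{2}\right) 0 = 0$)
$Z{\left(v \right)} = 4 + v^{2}$ ($Z{\left(v \right)} = 4 + \left(v + 0\right) v = 4 + v v = 4 + v^{2}$)
$h{\left(s \right)} = s^{3}$
$C = -1$ ($C = \left(-1\right)^{3} + 0 \left(-3\right) = -1 + 0 = -1$)
$20 Z{\left(1 \right)} C = 20 \left(4 + 1^{2}\right) \left(-1\right) = 20 \left(4 + 1\right) \left(-1\right) = 20 \cdot 5 \left(-1\right) = 100 \left(-1\right) = -100$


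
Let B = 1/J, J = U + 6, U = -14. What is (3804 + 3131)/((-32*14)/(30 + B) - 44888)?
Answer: -1657465/10731816 ≈ -0.15444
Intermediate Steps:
J = -8 (J = -14 + 6 = -8)
B = -1/8 (B = 1/(-8) = -1/8 ≈ -0.12500)
(3804 + 3131)/((-32*14)/(30 + B) - 44888) = (3804 + 3131)/((-32*14)/(30 - 1/8) - 44888) = 6935/(-448/239/8 - 44888) = 6935/(-448*8/239 - 44888) = 6935/(-3584/239 - 44888) = 6935/(-10731816/239) = 6935*(-239/10731816) = -1657465/10731816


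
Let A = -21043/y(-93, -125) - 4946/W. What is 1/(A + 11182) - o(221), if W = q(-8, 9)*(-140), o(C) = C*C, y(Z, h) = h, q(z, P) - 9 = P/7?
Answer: -9981538300297/204368017 ≈ -48841.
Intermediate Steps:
q(z, P) = 9 + P/7
o(C) = C²
W = -1440 (W = (9 + (⅐)*9)*(-140) = (9 + 9/7)*(-140) = (72/7)*(-140) = -1440)
A = 3092017/18000 (A = -21043/(-125) - 4946/(-1440) = -21043*(-1/125) - 4946*(-1/1440) = 21043/125 + 2473/720 = 3092017/18000 ≈ 171.78)
1/(A + 11182) - o(221) = 1/(3092017/18000 + 11182) - 1*221² = 1/(204368017/18000) - 1*48841 = 18000/204368017 - 48841 = -9981538300297/204368017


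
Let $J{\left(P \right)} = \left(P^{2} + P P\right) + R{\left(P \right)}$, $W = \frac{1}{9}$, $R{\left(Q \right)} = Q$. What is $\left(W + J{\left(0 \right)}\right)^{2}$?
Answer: $\frac{1}{81} \approx 0.012346$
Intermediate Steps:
$W = \frac{1}{9} \approx 0.11111$
$J{\left(P \right)} = P + 2 P^{2}$ ($J{\left(P \right)} = \left(P^{2} + P P\right) + P = \left(P^{2} + P^{2}\right) + P = 2 P^{2} + P = P + 2 P^{2}$)
$\left(W + J{\left(0 \right)}\right)^{2} = \left(\frac{1}{9} + 0 \left(1 + 2 \cdot 0\right)\right)^{2} = \left(\frac{1}{9} + 0 \left(1 + 0\right)\right)^{2} = \left(\frac{1}{9} + 0 \cdot 1\right)^{2} = \left(\frac{1}{9} + 0\right)^{2} = \left(\frac{1}{9}\right)^{2} = \frac{1}{81}$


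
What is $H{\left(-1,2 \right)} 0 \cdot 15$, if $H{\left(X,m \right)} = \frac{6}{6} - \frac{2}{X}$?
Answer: $0$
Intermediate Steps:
$H{\left(X,m \right)} = 1 - \frac{2}{X}$ ($H{\left(X,m \right)} = 6 \cdot \frac{1}{6} - \frac{2}{X} = 1 - \frac{2}{X}$)
$H{\left(-1,2 \right)} 0 \cdot 15 = \frac{-2 - 1}{-1} \cdot 0 \cdot 15 = \left(-1\right) \left(-3\right) 0 \cdot 15 = 3 \cdot 0 \cdot 15 = 0 \cdot 15 = 0$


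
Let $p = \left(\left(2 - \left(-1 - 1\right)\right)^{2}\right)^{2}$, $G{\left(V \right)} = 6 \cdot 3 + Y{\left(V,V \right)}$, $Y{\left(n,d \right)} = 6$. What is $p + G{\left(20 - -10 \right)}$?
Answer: $280$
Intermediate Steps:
$G{\left(V \right)} = 24$ ($G{\left(V \right)} = 6 \cdot 3 + 6 = 18 + 6 = 24$)
$p = 256$ ($p = \left(\left(2 - -2\right)^{2}\right)^{2} = \left(\left(2 + \left(1 + 1\right)\right)^{2}\right)^{2} = \left(\left(2 + 2\right)^{2}\right)^{2} = \left(4^{2}\right)^{2} = 16^{2} = 256$)
$p + G{\left(20 - -10 \right)} = 256 + 24 = 280$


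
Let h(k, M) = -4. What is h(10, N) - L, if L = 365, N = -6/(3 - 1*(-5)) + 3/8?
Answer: -369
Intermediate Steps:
N = -3/8 (N = -6/(3 + 5) + 3*(⅛) = -6/8 + 3/8 = -6*⅛ + 3/8 = -¾ + 3/8 = -3/8 ≈ -0.37500)
h(10, N) - L = -4 - 1*365 = -4 - 365 = -369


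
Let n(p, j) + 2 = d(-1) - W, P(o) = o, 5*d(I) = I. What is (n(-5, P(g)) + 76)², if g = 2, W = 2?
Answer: 128881/25 ≈ 5155.2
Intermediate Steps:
d(I) = I/5
n(p, j) = -21/5 (n(p, j) = -2 + ((⅕)*(-1) - 1*2) = -2 + (-⅕ - 2) = -2 - 11/5 = -21/5)
(n(-5, P(g)) + 76)² = (-21/5 + 76)² = (359/5)² = 128881/25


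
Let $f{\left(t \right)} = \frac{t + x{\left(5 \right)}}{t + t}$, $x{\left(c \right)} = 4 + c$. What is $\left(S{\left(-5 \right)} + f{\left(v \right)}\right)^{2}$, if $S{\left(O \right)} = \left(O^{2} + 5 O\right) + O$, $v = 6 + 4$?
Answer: $\frac{6561}{400} \approx 16.402$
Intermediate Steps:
$v = 10$
$S{\left(O \right)} = O^{2} + 6 O$
$f{\left(t \right)} = \frac{9 + t}{2 t}$ ($f{\left(t \right)} = \frac{t + \left(4 + 5\right)}{t + t} = \frac{t + 9}{2 t} = \left(9 + t\right) \frac{1}{2 t} = \frac{9 + t}{2 t}$)
$\left(S{\left(-5 \right)} + f{\left(v \right)}\right)^{2} = \left(- 5 \left(6 - 5\right) + \frac{9 + 10}{2 \cdot 10}\right)^{2} = \left(\left(-5\right) 1 + \frac{1}{2} \cdot \frac{1}{10} \cdot 19\right)^{2} = \left(-5 + \frac{19}{20}\right)^{2} = \left(- \frac{81}{20}\right)^{2} = \frac{6561}{400}$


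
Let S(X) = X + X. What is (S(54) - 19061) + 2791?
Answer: -16162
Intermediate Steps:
S(X) = 2*X
(S(54) - 19061) + 2791 = (2*54 - 19061) + 2791 = (108 - 19061) + 2791 = -18953 + 2791 = -16162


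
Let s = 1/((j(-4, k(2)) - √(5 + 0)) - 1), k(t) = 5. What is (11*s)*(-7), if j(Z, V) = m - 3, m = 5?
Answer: 77/4 + 77*√5/4 ≈ 62.294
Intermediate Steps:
j(Z, V) = 2 (j(Z, V) = 5 - 3 = 2)
s = 1/(1 - √5) (s = 1/((2 - √(5 + 0)) - 1) = 1/((2 - √5) - 1) = 1/(1 - √5) ≈ -0.80902)
(11*s)*(-7) = (11*(-¼ - √5/4))*(-7) = (-11/4 - 11*√5/4)*(-7) = 77/4 + 77*√5/4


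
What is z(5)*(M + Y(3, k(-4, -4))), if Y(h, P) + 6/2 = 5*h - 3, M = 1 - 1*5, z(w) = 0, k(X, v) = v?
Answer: 0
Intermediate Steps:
M = -4 (M = 1 - 5 = -4)
Y(h, P) = -6 + 5*h (Y(h, P) = -3 + (5*h - 3) = -3 + (-3 + 5*h) = -6 + 5*h)
z(5)*(M + Y(3, k(-4, -4))) = 0*(-4 + (-6 + 5*3)) = 0*(-4 + (-6 + 15)) = 0*(-4 + 9) = 0*5 = 0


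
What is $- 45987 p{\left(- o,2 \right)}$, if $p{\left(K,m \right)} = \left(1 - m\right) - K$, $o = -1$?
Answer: $91974$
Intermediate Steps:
$p{\left(K,m \right)} = 1 - K - m$
$- 45987 p{\left(- o,2 \right)} = - 45987 \left(1 - \left(-1\right) \left(-1\right) - 2\right) = - 45987 \left(1 - 1 - 2\right) = \left(-45987\right) \left(-2\right) = 91974$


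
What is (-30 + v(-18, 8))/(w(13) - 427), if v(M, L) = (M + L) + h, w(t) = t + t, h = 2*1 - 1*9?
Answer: 47/401 ≈ 0.11721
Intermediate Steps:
h = -7 (h = 2 - 9 = -7)
w(t) = 2*t
v(M, L) = -7 + L + M (v(M, L) = (M + L) - 7 = (L + M) - 7 = -7 + L + M)
(-30 + v(-18, 8))/(w(13) - 427) = (-30 + (-7 + 8 - 18))/(2*13 - 427) = (-30 - 17)/(26 - 427) = -47/(-401) = -47*(-1/401) = 47/401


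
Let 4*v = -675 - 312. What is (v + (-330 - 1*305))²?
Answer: 12439729/16 ≈ 7.7748e+5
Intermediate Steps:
v = -987/4 (v = (-675 - 312)/4 = (¼)*(-987) = -987/4 ≈ -246.75)
(v + (-330 - 1*305))² = (-987/4 + (-330 - 1*305))² = (-987/4 + (-330 - 305))² = (-987/4 - 635)² = (-3527/4)² = 12439729/16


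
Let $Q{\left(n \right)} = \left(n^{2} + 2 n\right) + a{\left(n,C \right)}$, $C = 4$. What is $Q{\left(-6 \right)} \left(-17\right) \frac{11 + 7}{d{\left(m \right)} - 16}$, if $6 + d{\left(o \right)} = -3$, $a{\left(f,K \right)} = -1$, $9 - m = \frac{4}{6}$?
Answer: $\frac{7038}{25} \approx 281.52$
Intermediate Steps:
$m = \frac{25}{3}$ ($m = 9 - \frac{4}{6} = 9 - 4 \cdot \frac{1}{6} = 9 - \frac{2}{3} = \frac{25}{3} \approx 8.3333$)
$d{\left(o \right)} = -9$ ($d{\left(o \right)} = -6 - 3 = -9$)
$Q{\left(n \right)} = -1 + n^{2} + 2 n$ ($Q{\left(n \right)} = \left(n^{2} + 2 n\right) - 1 = -1 + n^{2} + 2 n$)
$Q{\left(-6 \right)} \left(-17\right) \frac{11 + 7}{d{\left(m \right)} - 16} = \left(-1 + \left(-6\right)^{2} + 2 \left(-6\right)\right) \left(-17\right) \frac{11 + 7}{-9 - 16} = \left(-1 + 36 - 12\right) \left(-17\right) \frac{18}{-25} = 23 \left(-17\right) 18 \left(- \frac{1}{25}\right) = \left(-391\right) \left(- \frac{18}{25}\right) = \frac{7038}{25}$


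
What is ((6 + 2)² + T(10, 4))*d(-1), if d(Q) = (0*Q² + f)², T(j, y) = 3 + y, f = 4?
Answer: 1136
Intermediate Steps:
d(Q) = 16 (d(Q) = (0*Q² + 4)² = (0 + 4)² = 4² = 16)
((6 + 2)² + T(10, 4))*d(-1) = ((6 + 2)² + (3 + 4))*16 = (8² + 7)*16 = (64 + 7)*16 = 71*16 = 1136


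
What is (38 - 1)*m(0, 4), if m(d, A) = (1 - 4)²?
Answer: 333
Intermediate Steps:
m(d, A) = 9 (m(d, A) = (-3)² = 9)
(38 - 1)*m(0, 4) = (38 - 1)*9 = 37*9 = 333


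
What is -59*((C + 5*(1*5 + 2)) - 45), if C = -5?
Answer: 885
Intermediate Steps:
-59*((C + 5*(1*5 + 2)) - 45) = -59*((-5 + 5*(1*5 + 2)) - 45) = -59*((-5 + 5*(5 + 2)) - 45) = -59*((-5 + 5*7) - 45) = -59*((-5 + 35) - 45) = -59*(30 - 45) = -59*(-15) = 885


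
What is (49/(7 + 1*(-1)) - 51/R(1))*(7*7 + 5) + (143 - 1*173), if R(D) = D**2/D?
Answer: -2343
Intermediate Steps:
R(D) = D
(49/(7 + 1*(-1)) - 51/R(1))*(7*7 + 5) + (143 - 1*173) = (49/(7 + 1*(-1)) - 51/1)*(7*7 + 5) + (143 - 1*173) = (49/(7 - 1) - 51*1)*(49 + 5) + (143 - 173) = (49/6 - 51)*54 - 30 = -257/6*54 - 30 = -2313 - 30 = -2343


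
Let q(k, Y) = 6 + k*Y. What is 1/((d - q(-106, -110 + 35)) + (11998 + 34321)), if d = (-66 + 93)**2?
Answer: 1/39092 ≈ 2.5581e-5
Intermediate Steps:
d = 729 (d = 27**2 = 729)
q(k, Y) = 6 + Y*k
1/((d - q(-106, -110 + 35)) + (11998 + 34321)) = 1/((729 - (6 + (-110 + 35)*(-106))) + (11998 + 34321)) = 1/((729 - (6 - 75*(-106))) + 46319) = 1/((729 - (6 + 7950)) + 46319) = 1/((729 - 1*7956) + 46319) = 1/((729 - 7956) + 46319) = 1/(-7227 + 46319) = 1/39092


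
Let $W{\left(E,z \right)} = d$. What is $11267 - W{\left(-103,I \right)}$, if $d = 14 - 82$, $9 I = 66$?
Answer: $11335$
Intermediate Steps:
$I = \frac{22}{3}$ ($I = \frac{1}{9} \cdot 66 = \frac{22}{3} \approx 7.3333$)
$d = -68$ ($d = 14 - 82 = -68$)
$W{\left(E,z \right)} = -68$
$11267 - W{\left(-103,I \right)} = 11267 - -68 = 11267 + 68 = 11335$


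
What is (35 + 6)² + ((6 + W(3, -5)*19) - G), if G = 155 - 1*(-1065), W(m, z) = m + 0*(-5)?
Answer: 524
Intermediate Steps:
W(m, z) = m (W(m, z) = m + 0 = m)
G = 1220 (G = 155 + 1065 = 1220)
(35 + 6)² + ((6 + W(3, -5)*19) - G) = (35 + 6)² + ((6 + 3*19) - 1*1220) = 41² + ((6 + 57) - 1220) = 1681 + (63 - 1220) = 1681 - 1157 = 524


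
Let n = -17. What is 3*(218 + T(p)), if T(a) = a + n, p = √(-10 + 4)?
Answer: 603 + 3*I*√6 ≈ 603.0 + 7.3485*I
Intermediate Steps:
p = I*√6 (p = √(-6) = I*√6 ≈ 2.4495*I)
T(a) = -17 + a (T(a) = a - 17 = -17 + a)
3*(218 + T(p)) = 3*(218 + (-17 + I*√6)) = 3*(201 + I*√6) = 603 + 3*I*√6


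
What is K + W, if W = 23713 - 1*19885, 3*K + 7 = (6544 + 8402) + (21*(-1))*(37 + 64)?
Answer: 24302/3 ≈ 8100.7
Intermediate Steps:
K = 12818/3 (K = -7/3 + ((6544 + 8402) + (21*(-1))*(37 + 64))/3 = -7/3 + (14946 - 21*101)/3 = -7/3 + (14946 - 2121)/3 = -7/3 + (1/3)*12825 = -7/3 + 4275 = 12818/3 ≈ 4272.7)
W = 3828 (W = 23713 - 19885 = 3828)
K + W = 12818/3 + 3828 = 24302/3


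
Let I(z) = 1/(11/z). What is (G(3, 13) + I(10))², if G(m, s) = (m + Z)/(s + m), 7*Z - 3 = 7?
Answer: 2134521/1517824 ≈ 1.4063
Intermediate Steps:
Z = 10/7 (Z = 3/7 + (⅐)*7 = 3/7 + 1 = 10/7 ≈ 1.4286)
I(z) = z/11
G(m, s) = (10/7 + m)/(m + s) (G(m, s) = (m + 10/7)/(s + m) = (10/7 + m)/(m + s))
(G(3, 13) + I(10))² = ((10/7 + 3)/(3 + 13) + (1/11)*10)² = ((31/7)/16 + 10/11)² = ((1/16)*(31/7) + 10/11)² = (31/112 + 10/11)² = (1461/1232)² = 2134521/1517824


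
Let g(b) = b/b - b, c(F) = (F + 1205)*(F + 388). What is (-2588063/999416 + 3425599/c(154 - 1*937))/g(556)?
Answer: 1927501335827/46229461218600 ≈ 0.041694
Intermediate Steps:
c(F) = (388 + F)*(1205 + F) (c(F) = (1205 + F)*(388 + F) = (388 + F)*(1205 + F))
g(b) = 1 - b
(-2588063/999416 + 3425599/c(154 - 1*937))/g(556) = (-2588063/999416 + 3425599/(467540 + (154 - 1*937)² + 1593*(154 - 1*937)))/(1 - 1*556) = (-2588063*1/999416 + 3425599/(467540 + (154 - 937)² + 1593*(154 - 937)))/(1 - 556) = (-2588063/999416 + 3425599/(467540 + (-783)² + 1593*(-783)))/(-555) = (-2588063/999416 + 3425599/(467540 + 613089 - 1247319))*(-1/555) = (-2588063/999416 + 3425599/(-166690))*(-1/555) = (-2588063/999416 + 3425599*(-1/166690))*(-1/555) = (-2588063/999416 - 3425599/166690)*(-1/555) = -1927501335827/83296326520*(-1/555) = 1927501335827/46229461218600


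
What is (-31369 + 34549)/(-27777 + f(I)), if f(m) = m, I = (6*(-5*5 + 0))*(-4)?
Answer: -1060/9059 ≈ -0.11701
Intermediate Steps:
I = 600 (I = (6*(-25 + 0))*(-4) = (6*(-25))*(-4) = -150*(-4) = 600)
(-31369 + 34549)/(-27777 + f(I)) = (-31369 + 34549)/(-27777 + 600) = 3180/(-27177) = 3180*(-1/27177) = -1060/9059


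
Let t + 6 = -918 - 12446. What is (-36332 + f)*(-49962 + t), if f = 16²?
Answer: 2284765232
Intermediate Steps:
t = -13370 (t = -6 + (-918 - 12446) = -6 - 13364 = -13370)
f = 256
(-36332 + f)*(-49962 + t) = (-36332 + 256)*(-49962 - 13370) = -36076*(-63332) = 2284765232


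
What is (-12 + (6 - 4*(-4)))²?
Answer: 100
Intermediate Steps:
(-12 + (6 - 4*(-4)))² = (-12 + (6 + 16))² = (-12 + 22)² = 10² = 100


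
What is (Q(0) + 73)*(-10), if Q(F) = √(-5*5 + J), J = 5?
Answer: -730 - 20*I*√5 ≈ -730.0 - 44.721*I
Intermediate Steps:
Q(F) = 2*I*√5 (Q(F) = √(-5*5 + 5) = √(-25 + 5) = √(-20) = 2*I*√5)
(Q(0) + 73)*(-10) = (2*I*√5 + 73)*(-10) = (73 + 2*I*√5)*(-10) = -730 - 20*I*√5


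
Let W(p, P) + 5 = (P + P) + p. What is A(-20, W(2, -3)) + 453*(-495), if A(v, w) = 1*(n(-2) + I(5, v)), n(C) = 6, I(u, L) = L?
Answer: -224249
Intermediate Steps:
W(p, P) = -5 + p + 2*P (W(p, P) = -5 + ((P + P) + p) = -5 + (2*P + p) = -5 + (p + 2*P) = -5 + p + 2*P)
A(v, w) = 6 + v (A(v, w) = 1*(6 + v) = 6 + v)
A(-20, W(2, -3)) + 453*(-495) = (6 - 20) + 453*(-495) = -14 - 224235 = -224249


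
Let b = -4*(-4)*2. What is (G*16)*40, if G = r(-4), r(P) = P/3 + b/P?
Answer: -17920/3 ≈ -5973.3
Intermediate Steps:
b = 32 (b = 16*2 = 32)
r(P) = 32/P + P/3 (r(P) = P/3 + 32/P = 32/P + P/3)
G = -28/3 (G = 32/(-4) + (⅓)*(-4) = 32*(-¼) - 4/3 = -8 - 4/3 = -28/3 ≈ -9.3333)
(G*16)*40 = -28/3*16*40 = -448/3*40 = -17920/3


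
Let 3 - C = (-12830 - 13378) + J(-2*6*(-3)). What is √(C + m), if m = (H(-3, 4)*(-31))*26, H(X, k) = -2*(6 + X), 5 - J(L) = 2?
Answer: 2*√7761 ≈ 176.19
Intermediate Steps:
J(L) = 3 (J(L) = 5 - 1*2 = 5 - 2 = 3)
H(X, k) = -12 - 2*X
C = 26208 (C = 3 - ((-12830 - 13378) + 3) = 3 - (-26208 + 3) = 3 - 1*(-26205) = 3 + 26205 = 26208)
m = 4836 (m = ((-12 - 2*(-3))*(-31))*26 = ((-12 + 6)*(-31))*26 = -6*(-31)*26 = 186*26 = 4836)
√(C + m) = √(26208 + 4836) = √31044 = 2*√7761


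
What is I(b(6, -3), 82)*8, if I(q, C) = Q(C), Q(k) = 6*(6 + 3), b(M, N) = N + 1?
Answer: 432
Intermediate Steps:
b(M, N) = 1 + N
Q(k) = 54 (Q(k) = 6*9 = 54)
I(q, C) = 54
I(b(6, -3), 82)*8 = 54*8 = 432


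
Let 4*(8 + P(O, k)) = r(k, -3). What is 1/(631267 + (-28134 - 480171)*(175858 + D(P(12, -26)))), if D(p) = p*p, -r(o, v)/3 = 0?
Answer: -1/89421400943 ≈ -1.1183e-11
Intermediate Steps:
r(o, v) = 0 (r(o, v) = -3*0 = 0)
P(O, k) = -8 (P(O, k) = -8 + (1/4)*0 = -8 + 0 = -8)
D(p) = p**2
1/(631267 + (-28134 - 480171)*(175858 + D(P(12, -26)))) = 1/(631267 + (-28134 - 480171)*(175858 + (-8)**2)) = 1/(631267 - 508305*(175858 + 64)) = 1/(631267 - 508305*175922) = 1/(631267 - 89422032210) = 1/(-89421400943) = -1/89421400943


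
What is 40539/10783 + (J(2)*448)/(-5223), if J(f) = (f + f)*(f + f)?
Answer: 134442653/56319609 ≈ 2.3871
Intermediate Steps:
J(f) = 4*f² (J(f) = (2*f)*(2*f) = 4*f²)
40539/10783 + (J(2)*448)/(-5223) = 40539/10783 + ((4*2²)*448)/(-5223) = 40539*(1/10783) + ((4*4)*448)*(-1/5223) = 40539/10783 + (16*448)*(-1/5223) = 40539/10783 + 7168*(-1/5223) = 40539/10783 - 7168/5223 = 134442653/56319609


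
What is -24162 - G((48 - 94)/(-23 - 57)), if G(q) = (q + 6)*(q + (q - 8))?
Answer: -19293569/800 ≈ -24117.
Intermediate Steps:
G(q) = (-8 + 2*q)*(6 + q) (G(q) = (6 + q)*(q + (-8 + q)) = (6 + q)*(-8 + 2*q) = (-8 + 2*q)*(6 + q))
-24162 - G((48 - 94)/(-23 - 57)) = -24162 - (-48 + 2*((48 - 94)/(-23 - 57))² + 4*((48 - 94)/(-23 - 57))) = -24162 - (-48 + 2*(-46/(-80))² + 4*(-46/(-80))) = -24162 - (-48 + 2*(-46*(-1/80))² + 4*(-46*(-1/80))) = -24162 - (-48 + 2*(23/40)² + 4*(23/40)) = -24162 - (-48 + 2*(529/1600) + 23/10) = -24162 - (-48 + 529/800 + 23/10) = -24162 - 1*(-36031/800) = -24162 + 36031/800 = -19293569/800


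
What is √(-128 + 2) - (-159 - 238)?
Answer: 397 + 3*I*√14 ≈ 397.0 + 11.225*I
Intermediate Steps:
√(-128 + 2) - (-159 - 238) = √(-126) - 1*(-397) = 3*I*√14 + 397 = 397 + 3*I*√14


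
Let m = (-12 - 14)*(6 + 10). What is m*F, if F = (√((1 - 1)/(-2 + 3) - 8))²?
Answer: 3328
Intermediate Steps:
m = -416 (m = -26*16 = -416)
F = -8 (F = (√(0/1 - 8))² = (√(0*1 - 8))² = (√(0 - 8))² = (√(-8))² = (2*I*√2)² = -8)
m*F = -416*(-8) = 3328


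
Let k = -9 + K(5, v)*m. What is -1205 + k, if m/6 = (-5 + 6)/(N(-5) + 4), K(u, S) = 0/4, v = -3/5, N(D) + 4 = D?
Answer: -1214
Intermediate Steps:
N(D) = -4 + D
v = -⅗ (v = -3*⅕ = -⅗ ≈ -0.60000)
K(u, S) = 0 (K(u, S) = 0*(¼) = 0)
m = -6/5 (m = 6*((-5 + 6)/((-4 - 5) + 4)) = 6*(1/(-9 + 4)) = 6*(1/(-5)) = 6*(1*(-⅕)) = 6*(-⅕) = -6/5 ≈ -1.2000)
k = -9 (k = -9 + 0*(-6/5) = -9 + 0 = -9)
-1205 + k = -1205 - 9 = -1214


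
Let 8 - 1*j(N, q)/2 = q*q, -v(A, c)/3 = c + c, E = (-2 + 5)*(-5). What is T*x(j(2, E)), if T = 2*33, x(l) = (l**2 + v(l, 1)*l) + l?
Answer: 12574716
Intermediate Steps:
E = -15 (E = 3*(-5) = -15)
v(A, c) = -6*c (v(A, c) = -3*(c + c) = -6*c)
j(N, q) = 16 - 2*q**2 (j(N, q) = 16 - 2*q*q = 16 - 2*q**2)
x(l) = l**2 - 5*l (x(l) = (l**2 + (-6*1)*l) + l = (l**2 - 6*l) + l = l**2 - 5*l)
T = 66
T*x(j(2, E)) = 66*((16 - 2*(-15)**2)*(-5 + (16 - 2*(-15)**2))) = 66*((16 - 2*225)*(-5 + (16 - 2*225))) = 66*((16 - 450)*(-5 + (16 - 450))) = 66*(-434*(-5 - 434)) = 66*(-434*(-439)) = 66*190526 = 12574716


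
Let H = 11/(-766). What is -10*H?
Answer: 55/383 ≈ 0.14360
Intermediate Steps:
H = -11/766 (H = 11*(-1/766) = -11/766 ≈ -0.014360)
-10*H = -10*(-11/766) = 55/383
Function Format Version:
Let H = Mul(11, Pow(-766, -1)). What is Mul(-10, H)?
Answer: Rational(55, 383) ≈ 0.14360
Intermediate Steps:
H = Rational(-11, 766) (H = Mul(11, Rational(-1, 766)) = Rational(-11, 766) ≈ -0.014360)
Mul(-10, H) = Mul(-10, Rational(-11, 766)) = Rational(55, 383)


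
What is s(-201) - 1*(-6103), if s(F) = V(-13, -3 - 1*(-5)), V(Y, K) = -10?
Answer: 6093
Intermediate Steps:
s(F) = -10
s(-201) - 1*(-6103) = -10 - 1*(-6103) = -10 + 6103 = 6093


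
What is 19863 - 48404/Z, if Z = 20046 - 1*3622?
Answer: 81545377/4106 ≈ 19860.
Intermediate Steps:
Z = 16424 (Z = 20046 - 3622 = 16424)
19863 - 48404/Z = 19863 - 48404/16424 = 19863 - 48404*1/16424 = 19863 - 12101/4106 = 81545377/4106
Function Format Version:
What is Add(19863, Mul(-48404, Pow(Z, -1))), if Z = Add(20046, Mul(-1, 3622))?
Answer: Rational(81545377, 4106) ≈ 19860.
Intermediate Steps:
Z = 16424 (Z = Add(20046, -3622) = 16424)
Add(19863, Mul(-48404, Pow(Z, -1))) = Add(19863, Mul(-48404, Pow(16424, -1))) = Add(19863, Mul(-48404, Rational(1, 16424))) = Add(19863, Rational(-12101, 4106)) = Rational(81545377, 4106)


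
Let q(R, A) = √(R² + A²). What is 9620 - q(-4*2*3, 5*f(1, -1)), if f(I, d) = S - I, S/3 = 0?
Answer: 9620 - √601 ≈ 9595.5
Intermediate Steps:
S = 0 (S = 3*0 = 0)
f(I, d) = -I (f(I, d) = 0 - I = -I)
q(R, A) = √(A² + R²)
9620 - q(-4*2*3, 5*f(1, -1)) = 9620 - √((5*(-1*1))² + (-4*2*3)²) = 9620 - √((5*(-1))² + (-8*3)²) = 9620 - √((-5)² + (-24)²) = 9620 - √(25 + 576) = 9620 - √601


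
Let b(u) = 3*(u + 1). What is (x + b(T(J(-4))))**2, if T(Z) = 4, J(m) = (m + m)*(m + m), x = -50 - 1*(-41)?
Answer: 36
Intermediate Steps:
x = -9 (x = -50 + 41 = -9)
J(m) = 4*m**2 (J(m) = (2*m)*(2*m) = 4*m**2)
b(u) = 3 + 3*u (b(u) = 3*(1 + u) = 3 + 3*u)
(x + b(T(J(-4))))**2 = (-9 + (3 + 3*4))**2 = (-9 + (3 + 12))**2 = (-9 + 15)**2 = 6**2 = 36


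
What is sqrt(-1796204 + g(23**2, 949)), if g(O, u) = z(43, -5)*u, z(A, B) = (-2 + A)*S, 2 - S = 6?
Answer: 4*I*sqrt(121990) ≈ 1397.1*I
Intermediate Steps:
S = -4 (S = 2 - 1*6 = 2 - 6 = -4)
z(A, B) = 8 - 4*A (z(A, B) = (-2 + A)*(-4) = 8 - 4*A)
g(O, u) = -164*u (g(O, u) = (8 - 4*43)*u = (8 - 172)*u = -164*u)
sqrt(-1796204 + g(23**2, 949)) = sqrt(-1796204 - 164*949) = sqrt(-1796204 - 155636) = sqrt(-1951840) = 4*I*sqrt(121990)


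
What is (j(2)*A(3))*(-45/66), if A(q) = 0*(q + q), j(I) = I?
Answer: 0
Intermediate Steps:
A(q) = 0 (A(q) = 0*(2*q) = 0)
(j(2)*A(3))*(-45/66) = (2*0)*(-45/66) = 0*(-45*1/66) = 0*(-15/22) = 0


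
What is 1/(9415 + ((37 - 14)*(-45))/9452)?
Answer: 9452/88989545 ≈ 0.00010621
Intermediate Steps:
1/(9415 + ((37 - 14)*(-45))/9452) = 1/(9415 + (23*(-45))*(1/9452)) = 1/(9415 - 1035*1/9452) = 1/(9415 - 1035/9452) = 1/(88989545/9452) = 9452/88989545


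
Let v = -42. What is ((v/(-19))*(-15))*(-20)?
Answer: 12600/19 ≈ 663.16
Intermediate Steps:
((v/(-19))*(-15))*(-20) = (-42/(-19)*(-15))*(-20) = (-42*(-1/19)*(-15))*(-20) = ((42/19)*(-15))*(-20) = -630/19*(-20) = 12600/19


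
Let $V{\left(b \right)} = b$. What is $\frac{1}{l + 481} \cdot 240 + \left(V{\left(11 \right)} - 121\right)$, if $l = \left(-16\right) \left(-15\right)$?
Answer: $- \frac{79070}{721} \approx -109.67$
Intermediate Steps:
$l = 240$
$\frac{1}{l + 481} \cdot 240 + \left(V{\left(11 \right)} - 121\right) = \frac{1}{240 + 481} \cdot 240 + \left(11 - 121\right) = \frac{1}{721} \cdot 240 + \left(11 - 121\right) = \frac{1}{721} \cdot 240 - 110 = \frac{240}{721} - 110 = - \frac{79070}{721}$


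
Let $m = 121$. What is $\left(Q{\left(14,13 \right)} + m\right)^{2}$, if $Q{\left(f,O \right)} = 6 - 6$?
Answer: $14641$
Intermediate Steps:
$Q{\left(f,O \right)} = 0$ ($Q{\left(f,O \right)} = 6 - 6 = 0$)
$\left(Q{\left(14,13 \right)} + m\right)^{2} = \left(0 + 121\right)^{2} = 121^{2} = 14641$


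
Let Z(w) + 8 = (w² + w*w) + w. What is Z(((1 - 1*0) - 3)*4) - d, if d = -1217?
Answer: 1329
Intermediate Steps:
Z(w) = -8 + w + 2*w² (Z(w) = -8 + ((w² + w*w) + w) = -8 + ((w² + w²) + w) = -8 + (2*w² + w) = -8 + (w + 2*w²) = -8 + w + 2*w²)
Z(((1 - 1*0) - 3)*4) - d = (-8 + ((1 - 1*0) - 3)*4 + 2*(((1 - 1*0) - 3)*4)²) - 1*(-1217) = (-8 + ((1 + 0) - 3)*4 + 2*(((1 + 0) - 3)*4)²) + 1217 = (-8 + (1 - 3)*4 + 2*((1 - 3)*4)²) + 1217 = (-8 - 2*4 + 2*(-2*4)²) + 1217 = (-8 - 8 + 2*(-8)²) + 1217 = (-8 - 8 + 2*64) + 1217 = (-8 - 8 + 128) + 1217 = 112 + 1217 = 1329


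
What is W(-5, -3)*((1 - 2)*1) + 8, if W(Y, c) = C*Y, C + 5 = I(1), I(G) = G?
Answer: -12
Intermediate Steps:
C = -4 (C = -5 + 1 = -4)
W(Y, c) = -4*Y
W(-5, -3)*((1 - 2)*1) + 8 = (-4*(-5))*((1 - 2)*1) + 8 = 20*(-1*1) + 8 = 20*(-1) + 8 = -20 + 8 = -12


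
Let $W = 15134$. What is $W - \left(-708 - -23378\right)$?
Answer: $-7536$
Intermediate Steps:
$W - \left(-708 - -23378\right) = 15134 - \left(-708 - -23378\right) = 15134 - \left(-708 + 23378\right) = 15134 - 22670 = -7536$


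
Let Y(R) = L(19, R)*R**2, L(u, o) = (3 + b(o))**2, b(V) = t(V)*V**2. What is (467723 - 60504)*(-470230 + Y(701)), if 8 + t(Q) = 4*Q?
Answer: 377755222255171011974725099849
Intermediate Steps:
t(Q) = -8 + 4*Q
b(V) = V**2*(-8 + 4*V) (b(V) = (-8 + 4*V)*V**2 = V**2*(-8 + 4*V))
L(u, o) = (3 + 4*o**2*(-2 + o))**2
Y(R) = R**2*(3 + 4*R**2*(-2 + R))**2 (Y(R) = (3 + 4*R**2*(-2 + R))**2*R**2 = R**2*(3 + 4*R**2*(-2 + R))**2)
(467723 - 60504)*(-470230 + Y(701)) = (467723 - 60504)*(-470230 + 701**2*(3 + 4*701**2*(-2 + 701))**2) = 407219*(-470230 + 491401*(3 + 4*491401*699)**2) = 407219*(-470230 + 491401*(3 + 1373957196)**2) = 407219*(-470230 + 491401*1373957199**2) = 407219*(-470230 + 491401*1887758384683925601) = 407219*(-470230 + 927646357992065724257001) = 407219*927646357992065723786771 = 377755222255171011974725099849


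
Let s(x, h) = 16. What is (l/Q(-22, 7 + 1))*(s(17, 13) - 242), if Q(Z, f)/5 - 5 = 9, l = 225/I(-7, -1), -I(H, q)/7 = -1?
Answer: -5085/49 ≈ -103.78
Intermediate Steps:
I(H, q) = 7 (I(H, q) = -7*(-1) = 7)
l = 225/7 ≈ 32.143
Q(Z, f) = 70 (Q(Z, f) = 25 + 5*9 = 25 + 45 = 70)
(l/Q(-22, 7 + 1))*(s(17, 13) - 242) = ((225/7)/70)*(16 - 242) = ((225/7)*(1/70))*(-226) = (45/98)*(-226) = -5085/49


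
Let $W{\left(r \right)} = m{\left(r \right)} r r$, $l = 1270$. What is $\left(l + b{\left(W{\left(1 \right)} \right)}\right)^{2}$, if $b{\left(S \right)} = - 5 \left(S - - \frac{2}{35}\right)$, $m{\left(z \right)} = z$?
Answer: $\frac{78375609}{49} \approx 1.5995 \cdot 10^{6}$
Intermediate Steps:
$W{\left(r \right)} = r^{3}$ ($W{\left(r \right)} = r r r = r^{2} r = r^{3}$)
$b{\left(S \right)} = - \frac{2}{7} - 5 S$ ($b{\left(S \right)} = - 5 \left(S - \left(-2\right) \frac{1}{35}\right) = - 5 \left(S - - \frac{2}{35}\right) = - 5 \left(S + \frac{2}{35}\right) = - 5 \left(\frac{2}{35} + S\right) = - \frac{2}{7} - 5 S$)
$\left(l + b{\left(W{\left(1 \right)} \right)}\right)^{2} = \left(1270 - \left(\frac{2}{7} + 5 \cdot 1^{3}\right)\right)^{2} = \left(1270 - \frac{37}{7}\right)^{2} = \left(\frac{8853}{7}\right)^{2} = \frac{78375609}{49}$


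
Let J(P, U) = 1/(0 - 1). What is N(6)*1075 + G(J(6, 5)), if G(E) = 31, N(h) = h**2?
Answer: 38731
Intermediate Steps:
J(P, U) = -1 (J(P, U) = 1/(-1) = -1)
N(6)*1075 + G(J(6, 5)) = 6**2*1075 + 31 = 36*1075 + 31 = 38700 + 31 = 38731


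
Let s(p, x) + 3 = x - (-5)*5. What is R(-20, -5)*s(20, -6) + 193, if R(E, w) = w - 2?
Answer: 81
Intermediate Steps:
R(E, w) = -2 + w
s(p, x) = 22 + x (s(p, x) = -3 + (x - (-5)*5) = -3 + (x - 1*(-25)) = -3 + (x + 25) = -3 + (25 + x) = 22 + x)
R(-20, -5)*s(20, -6) + 193 = (-2 - 5)*(22 - 6) + 193 = -7*16 + 193 = -112 + 193 = 81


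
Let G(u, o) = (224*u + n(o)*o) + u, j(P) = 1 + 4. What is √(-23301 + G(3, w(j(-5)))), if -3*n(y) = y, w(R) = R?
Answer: I*√203709/3 ≈ 150.45*I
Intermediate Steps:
j(P) = 5
n(y) = -y/3
G(u, o) = 225*u - o²/3 (G(u, o) = (224*u + (-o/3)*o) + u = (224*u - o²/3) + u = 225*u - o²/3)
√(-23301 + G(3, w(j(-5)))) = √(-23301 + (225*3 - ⅓*5²)) = √(-23301 + (675 - ⅓*25)) = √(-23301 + (675 - 25/3)) = √(-23301 + 2000/3) = √(-67903/3) = I*√203709/3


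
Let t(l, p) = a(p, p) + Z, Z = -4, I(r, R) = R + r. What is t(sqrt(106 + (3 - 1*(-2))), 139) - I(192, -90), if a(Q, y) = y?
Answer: 33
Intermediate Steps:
t(l, p) = -4 + p (t(l, p) = p - 4 = -4 + p)
t(sqrt(106 + (3 - 1*(-2))), 139) - I(192, -90) = (-4 + 139) - (-90 + 192) = 135 - 1*102 = 135 - 102 = 33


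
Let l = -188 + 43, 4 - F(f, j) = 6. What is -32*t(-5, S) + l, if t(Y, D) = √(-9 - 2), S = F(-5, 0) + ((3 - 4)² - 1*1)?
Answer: -145 - 32*I*√11 ≈ -145.0 - 106.13*I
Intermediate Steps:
F(f, j) = -2 (F(f, j) = 4 - 1*6 = 4 - 6 = -2)
l = -145
S = -2 (S = -2 + ((3 - 4)² - 1*1) = -2 + ((-1)² - 1) = -2 + (1 - 1) = -2 + 0 = -2)
t(Y, D) = I*√11 (t(Y, D) = √(-11) = I*√11)
-32*t(-5, S) + l = -32*I*√11 - 145 = -145 - 32*I*√11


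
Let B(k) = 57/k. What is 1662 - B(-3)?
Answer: 1681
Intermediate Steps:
1662 - B(-3) = 1662 - 57/(-3) = 1662 - 57*(-1)/3 = 1662 - 1*(-19) = 1662 + 19 = 1681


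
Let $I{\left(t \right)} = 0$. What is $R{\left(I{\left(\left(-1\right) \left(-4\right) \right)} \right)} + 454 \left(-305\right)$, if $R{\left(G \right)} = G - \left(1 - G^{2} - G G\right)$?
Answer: $-138471$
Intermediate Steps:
$R{\left(G \right)} = -1 + G + 2 G^{2}$ ($R{\left(G \right)} = G + \left(\left(G^{2} + G^{2}\right) - 1\right) = G + \left(2 G^{2} - 1\right) = G + \left(-1 + 2 G^{2}\right) = -1 + G + 2 G^{2}$)
$R{\left(I{\left(\left(-1\right) \left(-4\right) \right)} \right)} + 454 \left(-305\right) = \left(-1 + 0 + 2 \cdot 0^{2}\right) + 454 \left(-305\right) = \left(-1 + 0 + 2 \cdot 0\right) - 138470 = \left(-1 + 0 + 0\right) - 138470 = -1 - 138470 = -138471$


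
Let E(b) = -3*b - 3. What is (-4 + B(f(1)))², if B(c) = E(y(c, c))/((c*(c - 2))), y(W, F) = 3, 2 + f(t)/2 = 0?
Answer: 81/4 ≈ 20.250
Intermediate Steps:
f(t) = -4 (f(t) = -4 + 2*0 = -4 + 0 = -4)
E(b) = -3 - 3*b
B(c) = -12/(c*(-2 + c)) (B(c) = (-3 - 3*3)/((c*(c - 2))) = (-3 - 9)/((c*(-2 + c))) = -12/(c*(-2 + c)))
(-4 + B(f(1)))² = (-4 - 12/(-4*(-2 - 4)))² = (-4 - 12*(-¼)/(-6))² = (-4 - 12*(-¼)*(-⅙))² = (-4 - ½)² = (-9/2)² = 81/4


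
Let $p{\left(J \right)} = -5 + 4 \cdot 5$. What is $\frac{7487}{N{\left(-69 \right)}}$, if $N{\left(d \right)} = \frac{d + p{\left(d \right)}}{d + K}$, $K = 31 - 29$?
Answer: $\frac{501629}{54} \approx 9289.4$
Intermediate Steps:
$K = 2$
$p{\left(J \right)} = 15$ ($p{\left(J \right)} = -5 + 20 = 15$)
$N{\left(d \right)} = \frac{15 + d}{2 + d}$ ($N{\left(d \right)} = \frac{d + 15}{d + 2} = \frac{15 + d}{2 + d}$)
$\frac{7487}{N{\left(-69 \right)}} = \frac{7487}{\frac{1}{2 - 69} \left(15 - 69\right)} = \frac{7487}{\frac{1}{-67} \left(-54\right)} = \frac{7487}{\left(- \frac{1}{67}\right) \left(-54\right)} = \frac{7487}{\frac{54}{67}} = 7487 \cdot \frac{67}{54} = \frac{501629}{54}$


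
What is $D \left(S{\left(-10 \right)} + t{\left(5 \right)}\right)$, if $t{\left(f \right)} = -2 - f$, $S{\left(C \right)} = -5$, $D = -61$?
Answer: $732$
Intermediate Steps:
$D \left(S{\left(-10 \right)} + t{\left(5 \right)}\right) = - 61 \left(-5 - 7\right) = \left(-61\right) \left(-12\right) = 732$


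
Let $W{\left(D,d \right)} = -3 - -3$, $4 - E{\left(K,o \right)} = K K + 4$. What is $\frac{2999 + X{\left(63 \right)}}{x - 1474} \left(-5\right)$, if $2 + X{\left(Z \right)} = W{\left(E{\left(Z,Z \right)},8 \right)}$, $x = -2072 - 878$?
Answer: $\frac{14985}{4424} \approx 3.3872$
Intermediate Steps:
$E{\left(K,o \right)} = - K^{2}$ ($E{\left(K,o \right)} = 4 - \left(K K + 4\right) = 4 - \left(K^{2} + 4\right) = 4 - \left(4 + K^{2}\right) = - K^{2}$)
$W{\left(D,d \right)} = 0$ ($W{\left(D,d \right)} = -3 + 3 = 0$)
$x = -2950$
$X{\left(Z \right)} = -2$ ($X{\left(Z \right)} = -2 + 0 = -2$)
$\frac{2999 + X{\left(63 \right)}}{x - 1474} \left(-5\right) = \frac{2999 - 2}{-2950 - 1474} \left(-5\right) = \frac{2997}{-4424} \left(-5\right) = 2997 \left(- \frac{1}{4424}\right) \left(-5\right) = \left(- \frac{2997}{4424}\right) \left(-5\right) = \frac{14985}{4424}$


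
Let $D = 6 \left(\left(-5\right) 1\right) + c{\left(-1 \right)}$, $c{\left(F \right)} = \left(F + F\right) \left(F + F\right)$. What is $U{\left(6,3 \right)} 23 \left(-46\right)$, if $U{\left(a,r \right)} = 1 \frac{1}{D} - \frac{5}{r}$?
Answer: $\frac{70357}{39} \approx 1804.0$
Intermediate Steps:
$c{\left(F \right)} = 4 F^{2}$ ($c{\left(F \right)} = 2 F 2 F = 4 F^{2}$)
$D = -26$ ($D = 6 \left(\left(-5\right) 1\right) + 4 \left(-1\right)^{2} = 6 \left(-5\right) + 4 \cdot 1 = -30 + 4 = -26$)
$U{\left(a,r \right)} = - \frac{1}{26} - \frac{5}{r}$ ($U{\left(a,r \right)} = 1 \frac{1}{-26} - \frac{5}{r} = 1 \left(- \frac{1}{26}\right) - \frac{5}{r} = - \frac{1}{26} - \frac{5}{r}$)
$U{\left(6,3 \right)} 23 \left(-46\right) = \frac{-130 - 3}{26 \cdot 3} \cdot 23 \left(-46\right) = \frac{1}{26} \cdot \frac{1}{3} \left(-130 - 3\right) 23 \left(-46\right) = \frac{1}{26} \cdot \frac{1}{3} \left(-133\right) 23 \left(-46\right) = \left(- \frac{133}{78}\right) 23 \left(-46\right) = \left(- \frac{3059}{78}\right) \left(-46\right) = \frac{70357}{39}$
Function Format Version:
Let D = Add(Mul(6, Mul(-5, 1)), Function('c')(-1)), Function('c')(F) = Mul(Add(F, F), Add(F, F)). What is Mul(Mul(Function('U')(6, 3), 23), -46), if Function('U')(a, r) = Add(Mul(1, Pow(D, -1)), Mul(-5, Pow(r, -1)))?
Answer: Rational(70357, 39) ≈ 1804.0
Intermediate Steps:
Function('c')(F) = Mul(4, Pow(F, 2)) (Function('c')(F) = Mul(Mul(2, F), Mul(2, F)) = Mul(4, Pow(F, 2)))
D = -26 (D = Add(Mul(6, Mul(-5, 1)), Mul(4, Pow(-1, 2))) = Add(Mul(6, -5), Mul(4, 1)) = Add(-30, 4) = -26)
Function('U')(a, r) = Add(Rational(-1, 26), Mul(-5, Pow(r, -1))) (Function('U')(a, r) = Add(Mul(1, Pow(-26, -1)), Mul(-5, Pow(r, -1))) = Add(Mul(1, Rational(-1, 26)), Mul(-5, Pow(r, -1))) = Add(Rational(-1, 26), Mul(-5, Pow(r, -1))))
Mul(Mul(Function('U')(6, 3), 23), -46) = Mul(Mul(Mul(Rational(1, 26), Pow(3, -1), Add(-130, Mul(-1, 3))), 23), -46) = Mul(Mul(Mul(Rational(1, 26), Rational(1, 3), Add(-130, -3)), 23), -46) = Mul(Mul(Mul(Rational(1, 26), Rational(1, 3), -133), 23), -46) = Mul(Mul(Rational(-133, 78), 23), -46) = Mul(Rational(-3059, 78), -46) = Rational(70357, 39)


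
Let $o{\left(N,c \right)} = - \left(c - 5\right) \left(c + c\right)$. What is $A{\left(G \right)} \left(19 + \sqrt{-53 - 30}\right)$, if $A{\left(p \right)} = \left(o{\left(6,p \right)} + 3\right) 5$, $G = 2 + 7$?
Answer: $-6555 - 345 i \sqrt{83} \approx -6555.0 - 3143.1 i$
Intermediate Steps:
$G = 9$
$o{\left(N,c \right)} = - 2 c \left(-5 + c\right)$ ($o{\left(N,c \right)} = - \left(-5 + c\right) 2 c = - 2 c \left(-5 + c\right)$)
$A{\left(p \right)} = 15 + 10 p \left(5 - p\right)$ ($A{\left(p \right)} = \left(2 p \left(5 - p\right) + 3\right) 5 = \left(3 + 2 p \left(5 - p\right)\right) 5 = 15 + 10 p \left(5 - p\right)$)
$A{\left(G \right)} \left(19 + \sqrt{-53 - 30}\right) = \left(15 - 90 \left(-5 + 9\right)\right) \left(19 + \sqrt{-53 - 30}\right) = \left(15 - 90 \cdot 4\right) \left(19 + \sqrt{-83}\right) = \left(15 - 360\right) \left(19 + i \sqrt{83}\right) = - 345 \left(19 + i \sqrt{83}\right) = -6555 - 345 i \sqrt{83}$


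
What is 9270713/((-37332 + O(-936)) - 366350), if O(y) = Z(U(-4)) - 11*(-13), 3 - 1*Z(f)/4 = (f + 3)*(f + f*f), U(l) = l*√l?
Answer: -3731489794639/162012475313 + 18096431776*I/162012475313 ≈ -23.032 + 0.1117*I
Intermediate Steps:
U(l) = l^(3/2)
Z(f) = 12 - 4*(3 + f)*(f + f²) (Z(f) = 12 - 4*(f + 3)*(f + f*f) = 12 - 4*(3 + f)*(f + f²))
O(y) = 1179 - 1952*I (O(y) = (12 - 16*((-4)^(3/2))² - (-96)*I - 4*512*I) - 11*(-13) = (12 - 16*(-8*I)² - (-96)*I - 4*512*I) + 143 = (12 - 16*(-64) + 96*I - 2048*I) + 143 = (12 + 1024 + 96*I - 2048*I) + 143 = (1036 - 1952*I) + 143 = 1179 - 1952*I)
9270713/((-37332 + O(-936)) - 366350) = 9270713/((-37332 + (1179 - 1952*I)) - 366350) = 9270713/((-36153 - 1952*I) - 366350) = 9270713/(-402503 - 1952*I) = 9270713*((-402503 + 1952*I)/162012475313) = 9270713*(-402503 + 1952*I)/162012475313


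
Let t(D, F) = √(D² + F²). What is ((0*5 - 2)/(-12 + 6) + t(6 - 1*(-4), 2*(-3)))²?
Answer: 1225/9 + 4*√34/3 ≈ 143.89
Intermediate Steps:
((0*5 - 2)/(-12 + 6) + t(6 - 1*(-4), 2*(-3)))² = ((0*5 - 2)/(-12 + 6) + √((6 - 1*(-4))² + (2*(-3))²))² = ((0 - 2)/(-6) + √((6 + 4)² + (-6)²))² = (-2*(-⅙) + √(10² + 36))² = (⅓ + √(100 + 36))² = (⅓ + √136)² = (⅓ + 2*√34)²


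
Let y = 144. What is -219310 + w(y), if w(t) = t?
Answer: -219166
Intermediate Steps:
-219310 + w(y) = -219310 + 144 = -219166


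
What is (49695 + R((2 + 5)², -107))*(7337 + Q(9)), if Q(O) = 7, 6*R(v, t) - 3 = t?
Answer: 364832784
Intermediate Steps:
R(v, t) = ½ + t/6
(49695 + R((2 + 5)², -107))*(7337 + Q(9)) = (49695 + (½ + (⅙)*(-107)))*(7337 + 7) = (49695 + (½ - 107/6))*7344 = (49695 - 52/3)*7344 = (149033/3)*7344 = 364832784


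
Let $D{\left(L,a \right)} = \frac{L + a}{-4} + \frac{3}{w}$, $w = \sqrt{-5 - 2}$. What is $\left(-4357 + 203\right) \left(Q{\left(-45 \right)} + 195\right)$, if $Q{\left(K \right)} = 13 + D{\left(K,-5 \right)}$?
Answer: $-915957 + \frac{12462 i \sqrt{7}}{7} \approx -9.1596 \cdot 10^{5} + 4710.2 i$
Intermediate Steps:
$w = i \sqrt{7}$ ($w = \sqrt{-7} = i \sqrt{7} \approx 2.6458 i$)
$D{\left(L,a \right)} = - \frac{L}{4} - \frac{a}{4} - \frac{3 i \sqrt{7}}{7}$ ($D{\left(L,a \right)} = \frac{L + a}{-4} + \frac{3}{i \sqrt{7}} = \left(L + a\right) \left(- \frac{1}{4}\right) + 3 \left(- \frac{i \sqrt{7}}{7}\right) = \left(- \frac{L}{4} - \frac{a}{4}\right) - \frac{3 i \sqrt{7}}{7} = - \frac{L}{4} - \frac{a}{4} - \frac{3 i \sqrt{7}}{7}$)
$Q{\left(K \right)} = \frac{57}{4} - \frac{K}{4} - \frac{3 i \sqrt{7}}{7}$ ($Q{\left(K \right)} = 13 - \left(- \frac{5}{4} + \frac{K}{4} + \frac{3 i \sqrt{7}}{7}\right) = \frac{57}{4} - \frac{K}{4} - \frac{3 i \sqrt{7}}{7}$)
$\left(-4357 + 203\right) \left(Q{\left(-45 \right)} + 195\right) = \left(-4357 + 203\right) \left(\left(\frac{57}{4} - - \frac{45}{4} - \frac{3 i \sqrt{7}}{7}\right) + 195\right) = - 4154 \left(\left(\frac{57}{4} + \frac{45}{4} - \frac{3 i \sqrt{7}}{7}\right) + 195\right) = - 4154 \left(\left(\frac{51}{2} - \frac{3 i \sqrt{7}}{7}\right) + 195\right) = - 4154 \left(\frac{441}{2} - \frac{3 i \sqrt{7}}{7}\right) = -915957 + \frac{12462 i \sqrt{7}}{7}$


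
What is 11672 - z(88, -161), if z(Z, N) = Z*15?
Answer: 10352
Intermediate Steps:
z(Z, N) = 15*Z
11672 - z(88, -161) = 11672 - 15*88 = 11672 - 1*1320 = 11672 - 1320 = 10352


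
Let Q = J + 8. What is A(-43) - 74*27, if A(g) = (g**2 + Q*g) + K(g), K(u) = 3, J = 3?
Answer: -619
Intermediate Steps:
Q = 11 (Q = 3 + 8 = 11)
A(g) = 3 + g**2 + 11*g (A(g) = (g**2 + 11*g) + 3 = 3 + g**2 + 11*g)
A(-43) - 74*27 = (3 + (-43)**2 + 11*(-43)) - 74*27 = (3 + 1849 - 473) - 1998 = 1379 - 1998 = -619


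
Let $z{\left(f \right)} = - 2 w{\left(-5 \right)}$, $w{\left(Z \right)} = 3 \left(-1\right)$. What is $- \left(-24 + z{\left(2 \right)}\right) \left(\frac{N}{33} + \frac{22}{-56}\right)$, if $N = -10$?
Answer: $- \frac{1929}{154} \approx -12.526$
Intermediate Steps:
$w{\left(Z \right)} = -3$
$z{\left(f \right)} = 6$ ($z{\left(f \right)} = \left(-2\right) \left(-3\right) = 6$)
$- \left(-24 + z{\left(2 \right)}\right) \left(\frac{N}{33} + \frac{22}{-56}\right) = - \left(-24 + 6\right) \left(- \frac{10}{33} + \frac{22}{-56}\right) = - \left(-18\right) \left(\left(-10\right) \frac{1}{33} + 22 \left(- \frac{1}{56}\right)\right) = - \left(-18\right) \left(- \frac{10}{33} - \frac{11}{28}\right) = - \frac{\left(-18\right) \left(-643\right)}{924} = \left(-1\right) \frac{1929}{154} = - \frac{1929}{154}$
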